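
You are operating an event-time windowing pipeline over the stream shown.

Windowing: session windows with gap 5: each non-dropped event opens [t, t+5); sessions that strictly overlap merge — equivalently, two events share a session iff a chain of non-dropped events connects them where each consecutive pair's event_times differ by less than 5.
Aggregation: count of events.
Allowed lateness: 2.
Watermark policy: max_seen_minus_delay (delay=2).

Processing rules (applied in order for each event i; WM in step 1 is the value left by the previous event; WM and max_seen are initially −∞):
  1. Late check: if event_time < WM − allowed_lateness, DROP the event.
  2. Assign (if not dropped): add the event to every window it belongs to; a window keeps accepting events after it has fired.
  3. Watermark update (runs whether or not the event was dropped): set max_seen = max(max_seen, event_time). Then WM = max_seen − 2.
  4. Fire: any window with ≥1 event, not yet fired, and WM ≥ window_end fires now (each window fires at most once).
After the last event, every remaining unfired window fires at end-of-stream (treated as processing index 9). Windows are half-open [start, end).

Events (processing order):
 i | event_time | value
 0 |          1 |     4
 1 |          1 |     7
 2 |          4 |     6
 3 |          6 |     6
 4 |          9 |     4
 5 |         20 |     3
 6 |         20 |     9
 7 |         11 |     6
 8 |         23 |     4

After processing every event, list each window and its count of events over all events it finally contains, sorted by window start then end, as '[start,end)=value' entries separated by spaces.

i=0 t=1 v=4: → [1,6); WM=-1
i=1 t=1 v=7: → [1,6); WM=-1
i=2 t=4 v=6: → [1,9); WM=2
i=3 t=6 v=6: → [1,11); WM=4
i=4 t=9 v=4: → [1,14); WM=7
i=5 t=20 v=3: → [20,25); WM=18
i=6 t=20 v=9: → [20,25); WM=18
i=7 t=11 v=6: DROP (t<18-2); WM=18
i=8 t=23 v=4: → [20,28); WM=21

[1,14)=5 [20,28)=3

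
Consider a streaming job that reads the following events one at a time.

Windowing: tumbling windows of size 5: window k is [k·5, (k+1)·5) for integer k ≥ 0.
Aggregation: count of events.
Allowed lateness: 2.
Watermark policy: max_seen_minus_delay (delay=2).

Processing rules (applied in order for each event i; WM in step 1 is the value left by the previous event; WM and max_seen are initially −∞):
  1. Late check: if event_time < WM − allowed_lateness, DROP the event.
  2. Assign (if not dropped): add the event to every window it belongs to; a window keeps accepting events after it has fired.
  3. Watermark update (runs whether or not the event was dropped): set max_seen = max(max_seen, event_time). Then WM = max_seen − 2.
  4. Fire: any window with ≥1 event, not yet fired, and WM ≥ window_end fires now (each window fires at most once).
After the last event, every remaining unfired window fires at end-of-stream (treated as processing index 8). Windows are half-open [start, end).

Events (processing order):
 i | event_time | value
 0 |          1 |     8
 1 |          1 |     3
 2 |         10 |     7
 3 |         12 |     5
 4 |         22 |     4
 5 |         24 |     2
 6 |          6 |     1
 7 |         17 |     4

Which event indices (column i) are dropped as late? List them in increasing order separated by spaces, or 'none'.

6 7

i=0 t=1 v=8: → [0,5); WM=-1
i=1 t=1 v=3: → [0,5); WM=-1
i=2 t=10 v=7: → [10,15); WM=8; [0,5) fires=2
i=3 t=12 v=5: → [10,15); WM=10
i=4 t=22 v=4: → [20,25); WM=20; [10,15) fires=2
i=5 t=24 v=2: → [20,25); WM=22
i=6 t=6 v=1: DROP (t<22-2); WM=22
i=7 t=17 v=4: DROP (t<22-2); WM=22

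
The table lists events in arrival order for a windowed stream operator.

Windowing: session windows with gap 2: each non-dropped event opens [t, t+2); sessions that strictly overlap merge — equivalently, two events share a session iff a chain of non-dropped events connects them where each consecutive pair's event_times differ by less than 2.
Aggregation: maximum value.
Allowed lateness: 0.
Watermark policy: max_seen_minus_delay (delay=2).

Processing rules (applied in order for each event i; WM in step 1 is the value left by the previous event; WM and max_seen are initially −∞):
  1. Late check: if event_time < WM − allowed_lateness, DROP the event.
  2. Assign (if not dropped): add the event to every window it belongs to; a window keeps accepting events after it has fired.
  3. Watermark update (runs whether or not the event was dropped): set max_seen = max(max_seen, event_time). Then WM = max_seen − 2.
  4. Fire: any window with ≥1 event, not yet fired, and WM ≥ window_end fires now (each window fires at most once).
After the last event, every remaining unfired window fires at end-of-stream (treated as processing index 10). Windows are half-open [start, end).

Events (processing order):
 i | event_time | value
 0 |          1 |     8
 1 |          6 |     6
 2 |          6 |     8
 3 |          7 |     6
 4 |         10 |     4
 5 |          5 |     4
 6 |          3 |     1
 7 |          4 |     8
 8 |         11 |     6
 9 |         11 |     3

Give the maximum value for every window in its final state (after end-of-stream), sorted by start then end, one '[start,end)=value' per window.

[1,3)=8 [6,9)=8 [10,13)=6

i=0 t=1 v=8: → [1,3); WM=-1
i=1 t=6 v=6: → [6,8); WM=4
i=2 t=6 v=8: → [6,8); WM=4
i=3 t=7 v=6: → [6,9); WM=5
i=4 t=10 v=4: → [10,12); WM=8
i=5 t=5 v=4: DROP (t<8-0); WM=8
i=6 t=3 v=1: DROP (t<8-0); WM=8
i=7 t=4 v=8: DROP (t<8-0); WM=8
i=8 t=11 v=6: → [10,13); WM=9
i=9 t=11 v=3: → [10,13); WM=9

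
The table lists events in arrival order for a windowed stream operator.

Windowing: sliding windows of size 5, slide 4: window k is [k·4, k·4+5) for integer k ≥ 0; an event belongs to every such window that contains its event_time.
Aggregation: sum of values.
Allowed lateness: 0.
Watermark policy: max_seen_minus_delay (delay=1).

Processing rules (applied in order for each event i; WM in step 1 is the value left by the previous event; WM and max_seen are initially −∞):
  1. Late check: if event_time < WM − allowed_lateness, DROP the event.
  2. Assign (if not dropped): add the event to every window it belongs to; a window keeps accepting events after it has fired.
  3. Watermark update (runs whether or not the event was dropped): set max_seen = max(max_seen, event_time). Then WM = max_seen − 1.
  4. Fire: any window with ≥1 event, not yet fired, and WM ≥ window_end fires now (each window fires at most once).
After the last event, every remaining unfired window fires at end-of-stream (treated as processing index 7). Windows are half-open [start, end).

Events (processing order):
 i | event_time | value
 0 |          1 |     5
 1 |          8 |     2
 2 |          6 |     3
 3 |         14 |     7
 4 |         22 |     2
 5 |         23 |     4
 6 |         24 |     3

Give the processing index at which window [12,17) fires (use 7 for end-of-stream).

i=0 t=1 v=5: → [0,5); WM=0
i=1 t=8 v=2: → [8,13),[4,9); WM=7; [0,5) fires=5
i=2 t=6 v=3: DROP (t<7-0); WM=7
i=3 t=14 v=7: → [12,17); WM=13; [4,9) fires=2 [8,13) fires=2
i=4 t=22 v=2: → [20,25); WM=21; [12,17) fires=7
i=5 t=23 v=4: → [20,25); WM=22
i=6 t=24 v=3: → [24,29),[20,25); WM=23

4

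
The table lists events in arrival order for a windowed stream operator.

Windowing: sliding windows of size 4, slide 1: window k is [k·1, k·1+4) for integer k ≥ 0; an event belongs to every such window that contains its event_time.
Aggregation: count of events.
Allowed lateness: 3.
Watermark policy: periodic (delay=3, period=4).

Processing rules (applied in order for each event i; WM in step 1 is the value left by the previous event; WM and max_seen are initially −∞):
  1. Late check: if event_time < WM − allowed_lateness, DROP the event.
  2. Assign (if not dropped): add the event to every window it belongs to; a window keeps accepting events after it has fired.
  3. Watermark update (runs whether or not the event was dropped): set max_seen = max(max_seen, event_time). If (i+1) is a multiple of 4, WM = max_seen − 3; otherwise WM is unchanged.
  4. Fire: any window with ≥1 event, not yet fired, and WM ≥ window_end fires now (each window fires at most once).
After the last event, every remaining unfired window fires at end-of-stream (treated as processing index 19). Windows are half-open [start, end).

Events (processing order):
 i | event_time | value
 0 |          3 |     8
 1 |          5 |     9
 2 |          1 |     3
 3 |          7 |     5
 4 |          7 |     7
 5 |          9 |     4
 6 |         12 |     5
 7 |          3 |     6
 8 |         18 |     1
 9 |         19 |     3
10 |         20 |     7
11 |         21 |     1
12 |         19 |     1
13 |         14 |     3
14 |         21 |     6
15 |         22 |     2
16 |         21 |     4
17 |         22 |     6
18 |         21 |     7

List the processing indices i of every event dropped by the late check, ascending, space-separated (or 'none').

13

i=0 t=3 v=8: → [3,7),[2,6),[1,5),[0,4); WM=−∞
i=1 t=5 v=9: → [5,9),[4,8),[3,7),[2,6); WM=−∞
i=2 t=1 v=3: → [1,5),[0,4); WM=−∞
i=3 t=7 v=5: → [7,11),[6,10),[5,9),[4,8); WM=4; [0,4) fires=2
i=4 t=7 v=7: → [7,11),[6,10),[5,9),[4,8); WM=4
i=5 t=9 v=4: → [9,13),[8,12),[7,11),[6,10); WM=4
i=6 t=12 v=5: → [12,16),[11,15),[10,14),[9,13); WM=4
i=7 t=3 v=6: → [3,7),[2,6),[1,5),[0,4); WM=9; [1,5) fires=3 [2,6) fires=3 [3,7) fires=3 [4,8) fires=3 [5,9) fires=3
i=8 t=18 v=1: → [18,22),[17,21),[16,20),[15,19); WM=9
i=9 t=19 v=3: → [19,23),[18,22),[17,21),[16,20); WM=9
i=10 t=20 v=7: → [20,24),[19,23),[18,22),[17,21); WM=9
i=11 t=21 v=1: → [21,25),[20,24),[19,23),[18,22); WM=18; [6,10) fires=3 [7,11) fires=3 [8,12) fires=1 [9,13) fires=2 [10,14) fires=1 [11,15) fires=1 [12,16) fires=1
i=12 t=19 v=1: → [19,23),[18,22),[17,21),[16,20); WM=18
i=13 t=14 v=3: DROP (t<18-3); WM=18
i=14 t=21 v=6: → [21,25),[20,24),[19,23),[18,22); WM=18
i=15 t=22 v=2: → [22,26),[21,25),[20,24),[19,23); WM=19; [15,19) fires=1
i=16 t=21 v=4: → [21,25),[20,24),[19,23),[18,22); WM=19
i=17 t=22 v=6: → [22,26),[21,25),[20,24),[19,23); WM=19
i=18 t=21 v=7: → [21,25),[20,24),[19,23),[18,22); WM=19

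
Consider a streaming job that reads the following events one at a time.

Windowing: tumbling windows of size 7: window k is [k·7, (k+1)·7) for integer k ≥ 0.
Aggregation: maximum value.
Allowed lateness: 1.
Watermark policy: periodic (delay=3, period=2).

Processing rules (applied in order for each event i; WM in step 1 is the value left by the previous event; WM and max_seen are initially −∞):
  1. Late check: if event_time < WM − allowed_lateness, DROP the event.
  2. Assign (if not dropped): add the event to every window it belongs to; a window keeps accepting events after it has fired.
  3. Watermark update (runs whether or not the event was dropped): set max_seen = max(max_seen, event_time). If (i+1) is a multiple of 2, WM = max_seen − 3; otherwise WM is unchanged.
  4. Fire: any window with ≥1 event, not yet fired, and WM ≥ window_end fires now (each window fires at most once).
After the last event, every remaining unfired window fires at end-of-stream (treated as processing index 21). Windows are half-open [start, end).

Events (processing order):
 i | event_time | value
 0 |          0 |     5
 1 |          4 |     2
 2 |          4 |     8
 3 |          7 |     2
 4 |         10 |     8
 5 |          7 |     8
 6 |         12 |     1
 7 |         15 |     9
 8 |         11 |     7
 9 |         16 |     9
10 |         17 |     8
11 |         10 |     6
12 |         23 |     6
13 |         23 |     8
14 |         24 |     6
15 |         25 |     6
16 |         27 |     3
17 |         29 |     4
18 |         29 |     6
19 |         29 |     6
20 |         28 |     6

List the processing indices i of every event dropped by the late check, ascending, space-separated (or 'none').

i=0 t=0 v=5: → [0,7); WM=−∞
i=1 t=4 v=2: → [0,7); WM=1
i=2 t=4 v=8: → [0,7); WM=1
i=3 t=7 v=2: → [7,14); WM=4
i=4 t=10 v=8: → [7,14); WM=4
i=5 t=7 v=8: → [7,14); WM=7; [0,7) fires=8
i=6 t=12 v=1: → [7,14); WM=7
i=7 t=15 v=9: → [14,21); WM=12
i=8 t=11 v=7: → [7,14); WM=12
i=9 t=16 v=9: → [14,21); WM=13
i=10 t=17 v=8: → [14,21); WM=13
i=11 t=10 v=6: DROP (t<13-1); WM=14; [7,14) fires=8
i=12 t=23 v=6: → [21,28); WM=14
i=13 t=23 v=8: → [21,28); WM=20
i=14 t=24 v=6: → [21,28); WM=20
i=15 t=25 v=6: → [21,28); WM=22; [14,21) fires=9
i=16 t=27 v=3: → [21,28); WM=22
i=17 t=29 v=4: → [28,35); WM=26
i=18 t=29 v=6: → [28,35); WM=26
i=19 t=29 v=6: → [28,35); WM=26
i=20 t=28 v=6: → [28,35); WM=26

11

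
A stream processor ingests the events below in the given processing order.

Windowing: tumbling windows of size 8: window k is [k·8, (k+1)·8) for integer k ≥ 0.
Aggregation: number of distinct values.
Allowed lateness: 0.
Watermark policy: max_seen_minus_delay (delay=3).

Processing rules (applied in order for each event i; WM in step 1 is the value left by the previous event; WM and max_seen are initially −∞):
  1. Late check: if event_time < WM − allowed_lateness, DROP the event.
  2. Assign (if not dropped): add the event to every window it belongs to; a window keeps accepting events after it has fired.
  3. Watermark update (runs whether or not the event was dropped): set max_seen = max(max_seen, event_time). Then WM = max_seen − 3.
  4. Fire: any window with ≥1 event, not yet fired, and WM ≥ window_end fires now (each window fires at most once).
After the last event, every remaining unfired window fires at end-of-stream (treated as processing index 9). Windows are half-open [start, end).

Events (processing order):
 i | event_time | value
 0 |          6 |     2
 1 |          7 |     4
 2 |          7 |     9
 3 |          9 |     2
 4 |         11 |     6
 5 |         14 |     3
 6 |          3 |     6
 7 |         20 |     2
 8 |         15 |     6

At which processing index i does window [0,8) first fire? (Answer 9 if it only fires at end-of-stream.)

i=0 t=6 v=2: → [0,8); WM=3
i=1 t=7 v=4: → [0,8); WM=4
i=2 t=7 v=9: → [0,8); WM=4
i=3 t=9 v=2: → [8,16); WM=6
i=4 t=11 v=6: → [8,16); WM=8; [0,8) fires=3
i=5 t=14 v=3: → [8,16); WM=11
i=6 t=3 v=6: DROP (t<11-0); WM=11
i=7 t=20 v=2: → [16,24); WM=17; [8,16) fires=3
i=8 t=15 v=6: DROP (t<17-0); WM=17

4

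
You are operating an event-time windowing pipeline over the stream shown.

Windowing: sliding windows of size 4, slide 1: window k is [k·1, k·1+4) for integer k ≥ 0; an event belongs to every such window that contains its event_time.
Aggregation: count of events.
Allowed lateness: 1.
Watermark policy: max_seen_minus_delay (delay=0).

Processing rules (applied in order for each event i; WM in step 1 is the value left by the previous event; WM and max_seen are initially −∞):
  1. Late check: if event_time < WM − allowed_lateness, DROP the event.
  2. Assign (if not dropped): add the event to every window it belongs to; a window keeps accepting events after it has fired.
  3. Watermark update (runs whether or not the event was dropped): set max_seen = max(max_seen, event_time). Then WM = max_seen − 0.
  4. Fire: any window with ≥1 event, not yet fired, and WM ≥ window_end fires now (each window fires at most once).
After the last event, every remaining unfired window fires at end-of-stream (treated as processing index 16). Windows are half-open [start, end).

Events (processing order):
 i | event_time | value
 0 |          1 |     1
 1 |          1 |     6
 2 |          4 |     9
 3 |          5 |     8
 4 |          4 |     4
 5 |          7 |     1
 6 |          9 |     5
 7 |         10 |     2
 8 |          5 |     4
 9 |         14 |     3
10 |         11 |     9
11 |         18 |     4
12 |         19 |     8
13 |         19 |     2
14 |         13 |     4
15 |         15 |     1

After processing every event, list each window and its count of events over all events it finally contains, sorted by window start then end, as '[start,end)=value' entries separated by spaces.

i=0 t=1 v=1: → [1,5),[0,4); WM=1
i=1 t=1 v=6: → [1,5),[0,4); WM=1
i=2 t=4 v=9: → [4,8),[3,7),[2,6),[1,5); WM=4; [0,4) fires=2
i=3 t=5 v=8: → [5,9),[4,8),[3,7),[2,6); WM=5; [1,5) fires=3
i=4 t=4 v=4: → [4,8),[3,7),[2,6),[1,5); WM=5
i=5 t=7 v=1: → [7,11),[6,10),[5,9),[4,8); WM=7; [2,6) fires=3 [3,7) fires=3
i=6 t=9 v=5: → [9,13),[8,12),[7,11),[6,10); WM=9; [4,8) fires=4 [5,9) fires=2
i=7 t=10 v=2: → [10,14),[9,13),[8,12),[7,11); WM=10; [6,10) fires=2
i=8 t=5 v=4: DROP (t<10-1); WM=10
i=9 t=14 v=3: → [14,18),[13,17),[12,16),[11,15); WM=14; [7,11) fires=3 [8,12) fires=2 [9,13) fires=2 [10,14) fires=1
i=10 t=11 v=9: DROP (t<14-1); WM=14
i=11 t=18 v=4: → [18,22),[17,21),[16,20),[15,19); WM=18; [11,15) fires=1 [12,16) fires=1 [13,17) fires=1 [14,18) fires=1
i=12 t=19 v=8: → [19,23),[18,22),[17,21),[16,20); WM=19; [15,19) fires=1
i=13 t=19 v=2: → [19,23),[18,22),[17,21),[16,20); WM=19
i=14 t=13 v=4: DROP (t<19-1); WM=19
i=15 t=15 v=1: DROP (t<19-1); WM=19

[0,4)=2 [1,5)=4 [2,6)=3 [3,7)=3 [4,8)=4 [5,9)=2 [6,10)=2 [7,11)=3 [8,12)=2 [9,13)=2 [10,14)=1 [11,15)=1 [12,16)=1 [13,17)=1 [14,18)=1 [15,19)=1 [16,20)=3 [17,21)=3 [18,22)=3 [19,23)=2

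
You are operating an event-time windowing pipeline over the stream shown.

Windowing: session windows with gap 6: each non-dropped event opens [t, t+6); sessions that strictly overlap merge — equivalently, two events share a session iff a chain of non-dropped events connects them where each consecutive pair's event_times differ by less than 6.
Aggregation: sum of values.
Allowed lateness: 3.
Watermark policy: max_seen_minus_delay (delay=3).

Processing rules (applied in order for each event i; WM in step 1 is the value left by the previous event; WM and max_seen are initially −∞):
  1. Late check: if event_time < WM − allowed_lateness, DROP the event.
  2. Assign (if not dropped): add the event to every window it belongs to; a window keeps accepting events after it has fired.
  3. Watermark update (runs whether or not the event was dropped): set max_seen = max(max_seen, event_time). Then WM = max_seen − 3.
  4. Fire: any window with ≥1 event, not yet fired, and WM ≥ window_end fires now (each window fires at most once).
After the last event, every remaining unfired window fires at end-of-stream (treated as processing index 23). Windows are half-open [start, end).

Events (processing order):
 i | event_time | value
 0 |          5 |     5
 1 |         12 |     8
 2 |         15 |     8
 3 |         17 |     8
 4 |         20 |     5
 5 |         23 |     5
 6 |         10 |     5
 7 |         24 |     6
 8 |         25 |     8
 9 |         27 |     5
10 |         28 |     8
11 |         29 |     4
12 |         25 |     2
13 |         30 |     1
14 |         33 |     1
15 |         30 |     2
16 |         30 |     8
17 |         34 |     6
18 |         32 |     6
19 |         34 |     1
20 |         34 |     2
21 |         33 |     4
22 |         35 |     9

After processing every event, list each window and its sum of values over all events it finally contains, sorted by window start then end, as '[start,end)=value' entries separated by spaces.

[5,11)=5 [12,41)=107

i=0 t=5 v=5: → [5,11); WM=2
i=1 t=12 v=8: → [12,18); WM=9
i=2 t=15 v=8: → [12,21); WM=12
i=3 t=17 v=8: → [12,23); WM=14
i=4 t=20 v=5: → [12,26); WM=17
i=5 t=23 v=5: → [12,29); WM=20
i=6 t=10 v=5: DROP (t<20-3); WM=20
i=7 t=24 v=6: → [12,30); WM=21
i=8 t=25 v=8: → [12,31); WM=22
i=9 t=27 v=5: → [12,33); WM=24
i=10 t=28 v=8: → [12,34); WM=25
i=11 t=29 v=4: → [12,35); WM=26
i=12 t=25 v=2: → [12,35); WM=26
i=13 t=30 v=1: → [12,36); WM=27
i=14 t=33 v=1: → [12,39); WM=30
i=15 t=30 v=2: → [12,39); WM=30
i=16 t=30 v=8: → [12,39); WM=30
i=17 t=34 v=6: → [12,40); WM=31
i=18 t=32 v=6: → [12,40); WM=31
i=19 t=34 v=1: → [12,40); WM=31
i=20 t=34 v=2: → [12,40); WM=31
i=21 t=33 v=4: → [12,40); WM=31
i=22 t=35 v=9: → [12,41); WM=32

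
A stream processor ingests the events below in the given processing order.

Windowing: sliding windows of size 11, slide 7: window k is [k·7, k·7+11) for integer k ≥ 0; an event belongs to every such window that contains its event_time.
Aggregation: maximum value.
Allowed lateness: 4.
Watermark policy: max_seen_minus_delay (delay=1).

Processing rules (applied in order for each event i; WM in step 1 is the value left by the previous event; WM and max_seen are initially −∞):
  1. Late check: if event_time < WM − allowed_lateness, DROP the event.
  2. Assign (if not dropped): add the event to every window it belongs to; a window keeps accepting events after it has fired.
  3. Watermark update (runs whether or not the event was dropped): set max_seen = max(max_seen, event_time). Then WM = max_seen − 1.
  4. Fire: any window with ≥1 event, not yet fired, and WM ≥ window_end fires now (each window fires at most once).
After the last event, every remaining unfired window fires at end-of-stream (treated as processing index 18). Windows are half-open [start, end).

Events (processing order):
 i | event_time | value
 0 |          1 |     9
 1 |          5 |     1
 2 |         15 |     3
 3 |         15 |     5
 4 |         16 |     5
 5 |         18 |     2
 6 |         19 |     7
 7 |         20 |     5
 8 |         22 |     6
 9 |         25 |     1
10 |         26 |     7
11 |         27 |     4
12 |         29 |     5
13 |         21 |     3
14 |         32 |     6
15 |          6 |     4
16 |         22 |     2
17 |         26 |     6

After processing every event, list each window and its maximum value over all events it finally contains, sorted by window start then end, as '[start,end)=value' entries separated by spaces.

[0,11)=9 [7,18)=5 [14,25)=7 [21,32)=7 [28,39)=6

i=0 t=1 v=9: → [0,11); WM=0
i=1 t=5 v=1: → [0,11); WM=4
i=2 t=15 v=3: → [14,25),[7,18); WM=14; [0,11) fires=9
i=3 t=15 v=5: → [14,25),[7,18); WM=14
i=4 t=16 v=5: → [14,25),[7,18); WM=15
i=5 t=18 v=2: → [14,25); WM=17
i=6 t=19 v=7: → [14,25); WM=18; [7,18) fires=5
i=7 t=20 v=5: → [14,25); WM=19
i=8 t=22 v=6: → [21,32),[14,25); WM=21
i=9 t=25 v=1: → [21,32); WM=24
i=10 t=26 v=7: → [21,32); WM=25; [14,25) fires=7
i=11 t=27 v=4: → [21,32); WM=26
i=12 t=29 v=5: → [28,39),[21,32); WM=28
i=13 t=21 v=3: DROP (t<28-4); WM=28
i=14 t=32 v=6: → [28,39); WM=31
i=15 t=6 v=4: DROP (t<31-4); WM=31
i=16 t=22 v=2: DROP (t<31-4); WM=31
i=17 t=26 v=6: DROP (t<31-4); WM=31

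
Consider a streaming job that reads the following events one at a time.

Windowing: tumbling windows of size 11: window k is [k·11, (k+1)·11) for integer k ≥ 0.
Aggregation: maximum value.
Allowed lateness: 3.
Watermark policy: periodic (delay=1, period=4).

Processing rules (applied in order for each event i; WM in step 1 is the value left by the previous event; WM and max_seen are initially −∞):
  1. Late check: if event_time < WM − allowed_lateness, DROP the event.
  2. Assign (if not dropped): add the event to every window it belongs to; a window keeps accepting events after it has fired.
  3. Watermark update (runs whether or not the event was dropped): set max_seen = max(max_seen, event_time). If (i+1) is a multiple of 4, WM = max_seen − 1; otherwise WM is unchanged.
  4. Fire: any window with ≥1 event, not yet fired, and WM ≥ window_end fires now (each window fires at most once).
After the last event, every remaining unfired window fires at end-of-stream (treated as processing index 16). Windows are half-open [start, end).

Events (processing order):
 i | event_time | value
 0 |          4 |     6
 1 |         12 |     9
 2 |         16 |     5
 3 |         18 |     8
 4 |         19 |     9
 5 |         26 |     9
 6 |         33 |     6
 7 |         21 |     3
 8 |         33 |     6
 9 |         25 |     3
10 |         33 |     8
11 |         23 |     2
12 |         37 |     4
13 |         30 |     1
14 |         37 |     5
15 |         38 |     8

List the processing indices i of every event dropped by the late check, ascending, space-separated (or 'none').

9 11

i=0 t=4 v=6: → [0,11); WM=−∞
i=1 t=12 v=9: → [11,22); WM=−∞
i=2 t=16 v=5: → [11,22); WM=−∞
i=3 t=18 v=8: → [11,22); WM=17; [0,11) fires=6
i=4 t=19 v=9: → [11,22); WM=17
i=5 t=26 v=9: → [22,33); WM=17
i=6 t=33 v=6: → [33,44); WM=17
i=7 t=21 v=3: → [11,22); WM=32; [11,22) fires=9
i=8 t=33 v=6: → [33,44); WM=32
i=9 t=25 v=3: DROP (t<32-3); WM=32
i=10 t=33 v=8: → [33,44); WM=32
i=11 t=23 v=2: DROP (t<32-3); WM=32
i=12 t=37 v=4: → [33,44); WM=32
i=13 t=30 v=1: → [22,33); WM=32
i=14 t=37 v=5: → [33,44); WM=32
i=15 t=38 v=8: → [33,44); WM=37; [22,33) fires=9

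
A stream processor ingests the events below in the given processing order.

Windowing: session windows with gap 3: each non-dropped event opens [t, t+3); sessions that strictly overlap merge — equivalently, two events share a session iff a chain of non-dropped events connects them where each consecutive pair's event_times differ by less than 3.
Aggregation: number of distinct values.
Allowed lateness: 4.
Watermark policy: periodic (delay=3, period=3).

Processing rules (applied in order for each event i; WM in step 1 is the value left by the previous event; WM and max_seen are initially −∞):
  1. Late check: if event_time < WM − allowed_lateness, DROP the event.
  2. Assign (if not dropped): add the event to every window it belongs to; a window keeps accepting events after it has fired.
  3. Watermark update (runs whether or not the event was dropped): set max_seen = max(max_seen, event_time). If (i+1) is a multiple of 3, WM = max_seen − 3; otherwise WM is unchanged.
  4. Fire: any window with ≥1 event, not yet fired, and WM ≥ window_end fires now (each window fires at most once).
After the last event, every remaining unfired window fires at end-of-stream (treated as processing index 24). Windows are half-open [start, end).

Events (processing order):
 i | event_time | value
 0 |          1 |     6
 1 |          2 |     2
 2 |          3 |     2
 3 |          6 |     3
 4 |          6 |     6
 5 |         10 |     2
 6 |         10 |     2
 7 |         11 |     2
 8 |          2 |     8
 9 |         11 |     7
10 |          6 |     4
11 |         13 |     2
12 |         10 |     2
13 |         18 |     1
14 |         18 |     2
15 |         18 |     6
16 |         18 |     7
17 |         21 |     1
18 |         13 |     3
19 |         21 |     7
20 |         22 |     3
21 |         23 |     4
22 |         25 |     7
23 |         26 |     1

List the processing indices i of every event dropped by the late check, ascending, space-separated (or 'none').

i=0 t=1 v=6: → [1,4); WM=−∞
i=1 t=2 v=2: → [1,5); WM=−∞
i=2 t=3 v=2: → [1,6); WM=0
i=3 t=6 v=3: → [6,9); WM=0
i=4 t=6 v=6: → [6,9); WM=0
i=5 t=10 v=2: → [10,13); WM=7
i=6 t=10 v=2: → [10,13); WM=7
i=7 t=11 v=2: → [10,14); WM=7
i=8 t=2 v=8: DROP (t<7-4); WM=8
i=9 t=11 v=7: → [10,14); WM=8
i=10 t=6 v=4: → [6,9); WM=8
i=11 t=13 v=2: → [10,16); WM=10
i=12 t=10 v=2: → [10,16); WM=10
i=13 t=18 v=1: → [18,21); WM=10
i=14 t=18 v=2: → [18,21); WM=15
i=15 t=18 v=6: → [18,21); WM=15
i=16 t=18 v=7: → [18,21); WM=15
i=17 t=21 v=1: → [21,24); WM=18
i=18 t=13 v=3: DROP (t<18-4); WM=18
i=19 t=21 v=7: → [21,24); WM=18
i=20 t=22 v=3: → [21,25); WM=19
i=21 t=23 v=4: → [21,26); WM=19
i=22 t=25 v=7: → [21,28); WM=19
i=23 t=26 v=1: → [21,29); WM=23

8 18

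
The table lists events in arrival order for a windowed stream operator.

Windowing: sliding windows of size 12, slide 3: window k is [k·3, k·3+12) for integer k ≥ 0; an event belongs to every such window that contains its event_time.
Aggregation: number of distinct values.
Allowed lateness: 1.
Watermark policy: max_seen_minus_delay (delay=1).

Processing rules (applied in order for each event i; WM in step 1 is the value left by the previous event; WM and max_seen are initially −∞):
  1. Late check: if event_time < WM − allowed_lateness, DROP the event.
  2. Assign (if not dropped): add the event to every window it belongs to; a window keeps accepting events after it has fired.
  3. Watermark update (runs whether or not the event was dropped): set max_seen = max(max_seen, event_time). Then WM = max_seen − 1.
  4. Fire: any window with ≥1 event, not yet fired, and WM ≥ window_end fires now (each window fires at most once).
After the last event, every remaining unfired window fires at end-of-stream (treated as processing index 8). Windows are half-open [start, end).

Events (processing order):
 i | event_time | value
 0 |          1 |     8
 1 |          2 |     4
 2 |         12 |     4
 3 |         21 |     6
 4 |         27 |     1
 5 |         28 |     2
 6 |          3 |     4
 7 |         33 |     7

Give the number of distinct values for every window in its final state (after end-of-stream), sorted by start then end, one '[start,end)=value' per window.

[0,12)=2 [3,15)=1 [6,18)=1 [9,21)=1 [12,24)=2 [15,27)=1 [18,30)=3 [21,33)=3 [24,36)=3 [27,39)=3 [30,42)=1 [33,45)=1

i=0 t=1 v=8: → [0,12); WM=0
i=1 t=2 v=4: → [0,12); WM=1
i=2 t=12 v=4: → [12,24),[9,21),[6,18),[3,15); WM=11
i=3 t=21 v=6: → [21,33),[18,30),[15,27),[12,24); WM=20; [0,12) fires=2 [3,15) fires=1 [6,18) fires=1
i=4 t=27 v=1: → [27,39),[24,36),[21,33),[18,30); WM=26; [9,21) fires=1 [12,24) fires=2
i=5 t=28 v=2: → [27,39),[24,36),[21,33),[18,30); WM=27; [15,27) fires=1
i=6 t=3 v=4: DROP (t<27-1); WM=27
i=7 t=33 v=7: → [33,45),[30,42),[27,39),[24,36); WM=32; [18,30) fires=3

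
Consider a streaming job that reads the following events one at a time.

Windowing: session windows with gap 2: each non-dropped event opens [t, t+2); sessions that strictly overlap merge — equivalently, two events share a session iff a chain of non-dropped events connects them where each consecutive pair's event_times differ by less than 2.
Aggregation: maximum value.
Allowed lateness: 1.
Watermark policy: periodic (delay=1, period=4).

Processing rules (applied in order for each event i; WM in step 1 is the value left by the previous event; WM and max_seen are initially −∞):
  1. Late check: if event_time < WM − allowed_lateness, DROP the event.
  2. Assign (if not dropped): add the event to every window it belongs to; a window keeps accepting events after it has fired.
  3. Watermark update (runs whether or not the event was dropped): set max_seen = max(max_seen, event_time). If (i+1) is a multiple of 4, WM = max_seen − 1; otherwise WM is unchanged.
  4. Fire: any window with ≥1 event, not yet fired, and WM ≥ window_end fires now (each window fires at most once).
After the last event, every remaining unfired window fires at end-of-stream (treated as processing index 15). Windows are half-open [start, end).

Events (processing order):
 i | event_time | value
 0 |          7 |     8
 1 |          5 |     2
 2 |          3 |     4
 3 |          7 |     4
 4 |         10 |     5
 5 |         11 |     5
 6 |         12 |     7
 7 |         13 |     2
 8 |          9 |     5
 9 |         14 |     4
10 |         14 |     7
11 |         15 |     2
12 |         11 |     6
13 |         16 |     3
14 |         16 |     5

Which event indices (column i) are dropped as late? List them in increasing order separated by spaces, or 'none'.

8 12

i=0 t=7 v=8: → [7,9); WM=−∞
i=1 t=5 v=2: → [5,7); WM=−∞
i=2 t=3 v=4: → [3,5); WM=−∞
i=3 t=7 v=4: → [7,9); WM=6
i=4 t=10 v=5: → [10,12); WM=6
i=5 t=11 v=5: → [10,13); WM=6
i=6 t=12 v=7: → [10,14); WM=6
i=7 t=13 v=2: → [10,15); WM=12
i=8 t=9 v=5: DROP (t<12-1); WM=12
i=9 t=14 v=4: → [10,16); WM=12
i=10 t=14 v=7: → [10,16); WM=12
i=11 t=15 v=2: → [10,17); WM=14
i=12 t=11 v=6: DROP (t<14-1); WM=14
i=13 t=16 v=3: → [10,18); WM=14
i=14 t=16 v=5: → [10,18); WM=14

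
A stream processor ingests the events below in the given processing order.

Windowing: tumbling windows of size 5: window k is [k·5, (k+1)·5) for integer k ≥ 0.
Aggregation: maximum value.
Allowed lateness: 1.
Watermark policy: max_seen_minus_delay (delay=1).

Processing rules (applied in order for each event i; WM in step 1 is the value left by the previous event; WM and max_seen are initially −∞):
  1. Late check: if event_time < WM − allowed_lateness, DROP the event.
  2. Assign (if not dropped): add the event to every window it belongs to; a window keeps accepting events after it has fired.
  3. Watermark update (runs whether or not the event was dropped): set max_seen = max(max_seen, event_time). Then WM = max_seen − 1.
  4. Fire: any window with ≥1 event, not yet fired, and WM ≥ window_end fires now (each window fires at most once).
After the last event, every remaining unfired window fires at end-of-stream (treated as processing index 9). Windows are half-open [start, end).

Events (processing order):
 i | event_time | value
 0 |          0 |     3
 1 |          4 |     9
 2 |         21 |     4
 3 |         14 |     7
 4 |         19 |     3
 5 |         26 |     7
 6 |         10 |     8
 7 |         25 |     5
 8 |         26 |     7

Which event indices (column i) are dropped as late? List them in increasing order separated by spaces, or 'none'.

3 6

i=0 t=0 v=3: → [0,5); WM=-1
i=1 t=4 v=9: → [0,5); WM=3
i=2 t=21 v=4: → [20,25); WM=20; [0,5) fires=9
i=3 t=14 v=7: DROP (t<20-1); WM=20
i=4 t=19 v=3: → [15,20); WM=20; [15,20) fires=3
i=5 t=26 v=7: → [25,30); WM=25; [20,25) fires=4
i=6 t=10 v=8: DROP (t<25-1); WM=25
i=7 t=25 v=5: → [25,30); WM=25
i=8 t=26 v=7: → [25,30); WM=25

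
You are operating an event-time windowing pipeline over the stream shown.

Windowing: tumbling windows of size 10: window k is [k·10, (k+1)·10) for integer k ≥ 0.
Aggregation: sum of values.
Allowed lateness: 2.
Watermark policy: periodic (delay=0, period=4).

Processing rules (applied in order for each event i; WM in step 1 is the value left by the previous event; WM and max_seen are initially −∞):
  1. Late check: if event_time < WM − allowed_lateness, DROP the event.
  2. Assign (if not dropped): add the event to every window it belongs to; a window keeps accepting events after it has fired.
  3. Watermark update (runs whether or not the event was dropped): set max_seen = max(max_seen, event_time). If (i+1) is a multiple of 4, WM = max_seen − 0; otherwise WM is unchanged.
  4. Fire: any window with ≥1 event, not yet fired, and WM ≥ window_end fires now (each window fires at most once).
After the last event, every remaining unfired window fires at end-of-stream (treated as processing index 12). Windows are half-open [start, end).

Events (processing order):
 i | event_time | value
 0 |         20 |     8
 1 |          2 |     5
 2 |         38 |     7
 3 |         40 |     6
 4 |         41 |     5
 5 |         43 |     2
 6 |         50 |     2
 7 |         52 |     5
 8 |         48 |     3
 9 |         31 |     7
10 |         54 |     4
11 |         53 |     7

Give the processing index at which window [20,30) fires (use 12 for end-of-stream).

3

i=0 t=20 v=8: → [20,30); WM=−∞
i=1 t=2 v=5: → [0,10); WM=−∞
i=2 t=38 v=7: → [30,40); WM=−∞
i=3 t=40 v=6: → [40,50); WM=40; [0,10) fires=5 [20,30) fires=8 [30,40) fires=7
i=4 t=41 v=5: → [40,50); WM=40
i=5 t=43 v=2: → [40,50); WM=40
i=6 t=50 v=2: → [50,60); WM=40
i=7 t=52 v=5: → [50,60); WM=52; [40,50) fires=13
i=8 t=48 v=3: DROP (t<52-2); WM=52
i=9 t=31 v=7: DROP (t<52-2); WM=52
i=10 t=54 v=4: → [50,60); WM=52
i=11 t=53 v=7: → [50,60); WM=54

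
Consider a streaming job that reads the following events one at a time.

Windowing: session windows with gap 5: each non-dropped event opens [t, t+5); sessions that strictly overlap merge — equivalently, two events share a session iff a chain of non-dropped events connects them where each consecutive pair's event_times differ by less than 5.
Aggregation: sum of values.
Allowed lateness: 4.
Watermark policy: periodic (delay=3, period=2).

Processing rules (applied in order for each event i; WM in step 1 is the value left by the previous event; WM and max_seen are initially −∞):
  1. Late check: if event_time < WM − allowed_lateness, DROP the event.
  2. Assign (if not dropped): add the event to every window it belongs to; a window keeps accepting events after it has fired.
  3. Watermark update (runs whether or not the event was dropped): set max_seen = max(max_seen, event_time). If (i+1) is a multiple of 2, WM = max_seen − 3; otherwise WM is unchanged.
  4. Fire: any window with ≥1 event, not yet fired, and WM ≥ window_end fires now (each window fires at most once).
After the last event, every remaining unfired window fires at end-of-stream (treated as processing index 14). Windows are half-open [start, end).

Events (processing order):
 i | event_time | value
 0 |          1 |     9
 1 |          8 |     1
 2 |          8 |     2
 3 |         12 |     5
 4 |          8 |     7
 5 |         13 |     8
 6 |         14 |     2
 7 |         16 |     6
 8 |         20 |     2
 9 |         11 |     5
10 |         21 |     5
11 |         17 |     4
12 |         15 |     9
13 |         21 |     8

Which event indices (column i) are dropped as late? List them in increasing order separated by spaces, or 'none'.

none

i=0 t=1 v=9: → [1,6); WM=−∞
i=1 t=8 v=1: → [8,13); WM=5
i=2 t=8 v=2: → [8,13); WM=5
i=3 t=12 v=5: → [8,17); WM=9
i=4 t=8 v=7: → [8,17); WM=9
i=5 t=13 v=8: → [8,18); WM=10
i=6 t=14 v=2: → [8,19); WM=10
i=7 t=16 v=6: → [8,21); WM=13
i=8 t=20 v=2: → [8,25); WM=13
i=9 t=11 v=5: → [8,25); WM=17
i=10 t=21 v=5: → [8,26); WM=17
i=11 t=17 v=4: → [8,26); WM=18
i=12 t=15 v=9: → [8,26); WM=18
i=13 t=21 v=8: → [8,26); WM=18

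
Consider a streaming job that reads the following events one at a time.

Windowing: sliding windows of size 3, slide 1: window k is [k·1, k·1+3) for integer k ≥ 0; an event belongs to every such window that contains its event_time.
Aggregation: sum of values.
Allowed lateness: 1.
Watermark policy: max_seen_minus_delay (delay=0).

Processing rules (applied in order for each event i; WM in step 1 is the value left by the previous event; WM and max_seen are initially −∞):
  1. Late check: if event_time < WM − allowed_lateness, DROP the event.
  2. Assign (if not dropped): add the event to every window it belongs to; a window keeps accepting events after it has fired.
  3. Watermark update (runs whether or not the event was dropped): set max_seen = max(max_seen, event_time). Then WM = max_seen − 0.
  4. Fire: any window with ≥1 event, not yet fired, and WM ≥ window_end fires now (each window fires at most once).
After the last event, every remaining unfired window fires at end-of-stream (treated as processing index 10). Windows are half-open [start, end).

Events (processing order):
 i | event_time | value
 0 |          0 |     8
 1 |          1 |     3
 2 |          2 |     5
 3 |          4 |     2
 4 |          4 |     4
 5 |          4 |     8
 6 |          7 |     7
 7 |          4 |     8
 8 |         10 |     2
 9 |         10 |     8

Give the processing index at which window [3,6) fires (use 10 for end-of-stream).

6

i=0 t=0 v=8: → [0,3); WM=0
i=1 t=1 v=3: → [1,4),[0,3); WM=1
i=2 t=2 v=5: → [2,5),[1,4),[0,3); WM=2
i=3 t=4 v=2: → [4,7),[3,6),[2,5); WM=4; [0,3) fires=16 [1,4) fires=8
i=4 t=4 v=4: → [4,7),[3,6),[2,5); WM=4
i=5 t=4 v=8: → [4,7),[3,6),[2,5); WM=4
i=6 t=7 v=7: → [7,10),[6,9),[5,8); WM=7; [2,5) fires=19 [3,6) fires=14 [4,7) fires=14
i=7 t=4 v=8: DROP (t<7-1); WM=7
i=8 t=10 v=2: → [10,13),[9,12),[8,11); WM=10; [5,8) fires=7 [6,9) fires=7 [7,10) fires=7
i=9 t=10 v=8: → [10,13),[9,12),[8,11); WM=10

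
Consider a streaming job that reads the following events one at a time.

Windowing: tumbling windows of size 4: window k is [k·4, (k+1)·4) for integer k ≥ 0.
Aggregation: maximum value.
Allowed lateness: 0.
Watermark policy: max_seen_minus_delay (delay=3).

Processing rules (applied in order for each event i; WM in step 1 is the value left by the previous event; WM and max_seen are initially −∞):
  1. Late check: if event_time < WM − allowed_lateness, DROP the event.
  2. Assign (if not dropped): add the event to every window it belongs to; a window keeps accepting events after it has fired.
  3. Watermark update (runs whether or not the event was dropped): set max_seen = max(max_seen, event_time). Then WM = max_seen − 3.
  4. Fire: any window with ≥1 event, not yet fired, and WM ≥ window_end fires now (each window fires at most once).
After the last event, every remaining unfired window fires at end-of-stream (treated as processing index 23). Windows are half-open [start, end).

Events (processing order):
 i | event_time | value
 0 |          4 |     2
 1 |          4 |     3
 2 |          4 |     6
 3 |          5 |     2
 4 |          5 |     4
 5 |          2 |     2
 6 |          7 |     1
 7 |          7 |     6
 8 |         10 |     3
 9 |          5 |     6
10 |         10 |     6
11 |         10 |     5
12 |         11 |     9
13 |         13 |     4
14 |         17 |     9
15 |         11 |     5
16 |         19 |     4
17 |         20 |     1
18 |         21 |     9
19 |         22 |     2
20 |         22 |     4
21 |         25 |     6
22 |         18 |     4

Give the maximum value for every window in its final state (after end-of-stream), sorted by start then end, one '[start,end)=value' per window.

[0,4)=2 [4,8)=6 [8,12)=9 [12,16)=4 [16,20)=9 [20,24)=9 [24,28)=6

i=0 t=4 v=2: → [4,8); WM=1
i=1 t=4 v=3: → [4,8); WM=1
i=2 t=4 v=6: → [4,8); WM=1
i=3 t=5 v=2: → [4,8); WM=2
i=4 t=5 v=4: → [4,8); WM=2
i=5 t=2 v=2: → [0,4); WM=2
i=6 t=7 v=1: → [4,8); WM=4; [0,4) fires=2
i=7 t=7 v=6: → [4,8); WM=4
i=8 t=10 v=3: → [8,12); WM=7
i=9 t=5 v=6: DROP (t<7-0); WM=7
i=10 t=10 v=6: → [8,12); WM=7
i=11 t=10 v=5: → [8,12); WM=7
i=12 t=11 v=9: → [8,12); WM=8; [4,8) fires=6
i=13 t=13 v=4: → [12,16); WM=10
i=14 t=17 v=9: → [16,20); WM=14; [8,12) fires=9
i=15 t=11 v=5: DROP (t<14-0); WM=14
i=16 t=19 v=4: → [16,20); WM=16; [12,16) fires=4
i=17 t=20 v=1: → [20,24); WM=17
i=18 t=21 v=9: → [20,24); WM=18
i=19 t=22 v=2: → [20,24); WM=19
i=20 t=22 v=4: → [20,24); WM=19
i=21 t=25 v=6: → [24,28); WM=22; [16,20) fires=9
i=22 t=18 v=4: DROP (t<22-0); WM=22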